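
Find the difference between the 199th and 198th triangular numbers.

199

Consecutive triangular numbers differ by n: T_{199} − T_{198} = 199.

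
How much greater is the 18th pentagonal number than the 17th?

Consecutive pentagonal numbers differ by 3n − 2: here 3·18 − 2 = 52.

52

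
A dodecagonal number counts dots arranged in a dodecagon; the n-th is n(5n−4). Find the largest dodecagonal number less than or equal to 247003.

245532

Solve n(5n−4) ≤ 247003 for integer n.
n = 222 gives 245532 ≤ 247003, while n = 223 gives 247753 > 247003; so the answer is 245532.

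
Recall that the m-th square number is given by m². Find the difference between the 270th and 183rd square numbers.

270² = 72900 and 183² = 33489.
Difference: 72900 − 33489 = 39411.

39411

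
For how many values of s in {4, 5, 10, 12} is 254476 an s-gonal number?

s = 4: P(4, 504) = 254016 and P(4, 505) = 255025; 254476 is not s-gonal.
s = 5: P(5, 412) = 254410 and P(5, 413) = 255647; 254476 is not s-gonal.
s = 10: P(10, 252) = 253260 and P(10, 253) = 255277; 254476 is not s-gonal.
s = 12: P(12, 226) = 254476. ✓
Hits: s ∈ {12} → 1.

1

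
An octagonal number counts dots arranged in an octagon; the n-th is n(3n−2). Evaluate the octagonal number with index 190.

190·(3·190 − 2) = 190·568 = 107920.

107920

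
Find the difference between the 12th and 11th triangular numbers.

12

Consecutive triangular numbers differ by n: T_{12} − T_{11} = 12.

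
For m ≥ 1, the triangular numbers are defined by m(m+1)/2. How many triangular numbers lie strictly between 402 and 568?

6

The n-th triangular number is n(n+1)/2.
Smallest index with value > 402: n = 28 (giving 406).
Largest index with value < 568: n = 33 (giving 561).
Indices 28 through 33: 6 terms.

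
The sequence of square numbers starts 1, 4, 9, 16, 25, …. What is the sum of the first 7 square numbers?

Σ_{i=1}^{7} i² = 7·8·15/6 = 140.

140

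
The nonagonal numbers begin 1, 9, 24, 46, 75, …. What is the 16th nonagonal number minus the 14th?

205

16·(7·16 − 5)/2 = 856 and 14·(7·14 − 5)/2 = 651.
Difference: 856 − 651 = 205.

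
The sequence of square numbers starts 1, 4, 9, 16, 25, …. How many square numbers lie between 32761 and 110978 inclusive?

153

The n-th square number is n².
Smallest index with value ≥ 32761: n = 181 (giving 32761).
Largest index with value ≤ 110978: n = 333 (giving 110889).
Indices 181 through 333: 153 terms.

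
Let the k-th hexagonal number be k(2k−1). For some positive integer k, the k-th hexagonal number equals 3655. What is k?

Set n(2n−1) = 3655, giving 2n² − n − 3655 = 0.
The discriminant is 1 + 8·3655 = 29241, and √29241 = 171.
So n = (1 + 171) / 4 = 172/4 = 43.

43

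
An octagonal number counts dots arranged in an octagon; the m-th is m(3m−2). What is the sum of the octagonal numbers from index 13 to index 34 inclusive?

Σ i(3i−2) = 3Σi² − 2Σi over i = 13..34.
Σi = 595 − 78 = 517 and Σi² = 13685 − 650 = 13035.
3·13035 − 2·517 = 38071.

38071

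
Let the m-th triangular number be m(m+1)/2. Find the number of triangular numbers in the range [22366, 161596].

The n-th triangular number is n(n+1)/2.
Smallest index with value ≥ 22366: n = 211 (giving 22366).
Largest index with value ≤ 161596: n = 568 (giving 161596).
Indices 211 through 568: 358 terms.

358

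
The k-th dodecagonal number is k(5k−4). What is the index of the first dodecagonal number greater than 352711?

266

Solve n(5n−4) > 352711 for integer n.
The largest n with value ≤ 352711 is 265 (since 350065 ≤ 352711 < 352716), so the first above is n = 266, value 352716.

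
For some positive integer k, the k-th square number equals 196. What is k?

We need n² = 196, so n = √196 = 14.

14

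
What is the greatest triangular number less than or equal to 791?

780

Solve n(n+1)/2 ≤ 791 for integer n.
n = 39 gives 780 ≤ 791, while n = 40 gives 820 > 791; so the answer is 780.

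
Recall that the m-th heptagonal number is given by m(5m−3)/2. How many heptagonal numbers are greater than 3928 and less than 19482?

49

The n-th heptagonal number is n(5n−3)/2.
Smallest index with value > 3928: n = 40 (giving 3940).
Largest index with value < 19482: n = 88 (giving 19228).
Indices 40 through 88: 49 terms.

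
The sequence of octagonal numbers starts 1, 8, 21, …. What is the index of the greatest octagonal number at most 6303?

Solve n(3n−2) ≤ 6303 for integer n.
n = 46 gives 6256 ≤ 6303, while n = 47 gives 6533 > 6303; so the answer is index 46.

46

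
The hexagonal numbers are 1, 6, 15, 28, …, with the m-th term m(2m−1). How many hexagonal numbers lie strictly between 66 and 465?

The n-th hexagonal number is n(2n−1).
Smallest index with value > 66: n = 7 (giving 91).
Largest index with value < 465: n = 15 (giving 435).
Indices 7 through 15: 9 terms.

9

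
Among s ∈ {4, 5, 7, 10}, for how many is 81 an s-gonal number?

2

s = 4: P(4, 9) = 81. ✓
s = 5: P(5, 7) = 70 and P(5, 8) = 92; 81 is not s-gonal.
s = 7: P(7, 6) = 81. ✓
s = 10: P(10, 4) = 52 and P(10, 5) = 85; 81 is not s-gonal.
Hits: s ∈ {4, 7} → 2.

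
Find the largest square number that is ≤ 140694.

140625

Solve n² ≤ 140694 for integer n.
n = 375 gives 140625 ≤ 140694, while n = 376 gives 141376 > 140694; so the answer is 140625.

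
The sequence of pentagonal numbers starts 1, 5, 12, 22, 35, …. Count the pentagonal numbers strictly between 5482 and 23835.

The n-th pentagonal number is n(3n−1)/2.
Smallest index with value > 5482: n = 61 (giving 5551).
Largest index with value < 23835: n = 126 (giving 23751).
Indices 61 through 126: 66 terms.

66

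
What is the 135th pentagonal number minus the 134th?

403

Consecutive pentagonal numbers differ by 3n − 2: here 3·135 − 2 = 403.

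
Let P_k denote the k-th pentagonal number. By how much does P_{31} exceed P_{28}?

264

31·(3·31 − 1)/2 = 1426 and 28·(3·28 − 1)/2 = 1162.
Difference: 1426 − 1162 = 264.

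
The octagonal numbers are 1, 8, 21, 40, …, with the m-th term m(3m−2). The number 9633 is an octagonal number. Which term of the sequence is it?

Set n(3n−2) = 9633, giving 3n² − 2n − 9633 = 0.
The discriminant is 4 + 12·9633 = 115600, and √115600 = 340.
So n = (2 + 340) / 6 = 342/6 = 57.

57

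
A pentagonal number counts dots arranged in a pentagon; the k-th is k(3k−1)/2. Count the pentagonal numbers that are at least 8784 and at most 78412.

152

The n-th pentagonal number is n(3n−1)/2.
Smallest index with value ≥ 8784: n = 77 (giving 8855).
Largest index with value ≤ 78412: n = 228 (giving 77862).
Indices 77 through 228: 152 terms.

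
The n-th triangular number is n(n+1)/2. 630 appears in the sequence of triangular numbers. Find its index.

Set n(n+1)/2 = 630, giving n² + n − 1260 = 0.
The discriminant is 1 + 8·630 = 5041, and √5041 = 71.
So n = (-1 + 71) / 2 = 70/2 = 35.
Check: 35·36/2 = 630. ✓

35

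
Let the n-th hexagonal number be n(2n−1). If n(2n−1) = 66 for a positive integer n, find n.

6

Set n(2n−1) = 66, giving 2n² − n − 66 = 0.
So n = (1 + 23) / 4 = 24/4 = 6.
Check: 6·(2·6 − 1) = 66. ✓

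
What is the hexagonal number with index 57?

The 57th hexagonal number is n(2n−1) with n = 57.
57·(2·57 − 1) = 57·113 = 6441.

6441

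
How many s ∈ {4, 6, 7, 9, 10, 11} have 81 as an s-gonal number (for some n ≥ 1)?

2

s = 4: P(4, 9) = 81. ✓
s = 6: P(6, 6) = 66 and P(6, 7) = 91; 81 is not s-gonal.
s = 7: P(7, 6) = 81. ✓
s = 9: P(9, 5) = 75 and P(9, 6) = 111; 81 is not s-gonal.
s = 10: P(10, 4) = 52 and P(10, 5) = 85; 81 is not s-gonal.
s = 11: P(11, 4) = 58 and P(11, 5) = 95; 81 is not s-gonal.
Hits: s ∈ {4, 7} → 2.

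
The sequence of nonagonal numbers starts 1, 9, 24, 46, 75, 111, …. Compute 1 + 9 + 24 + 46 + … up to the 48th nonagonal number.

130144

Σ i(7i−5)/2 = (7Σi² − 5Σi) / 2 over i = 1..48.
Σi = 1176 and Σi² = 38024.
(7·38024 − 5·1176) / 2 = 260288/2 = 130144.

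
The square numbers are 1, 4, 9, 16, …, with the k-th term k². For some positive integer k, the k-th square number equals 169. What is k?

13

We need n² = 169, so n = √169 = 13.
Check: 13² = 169. ✓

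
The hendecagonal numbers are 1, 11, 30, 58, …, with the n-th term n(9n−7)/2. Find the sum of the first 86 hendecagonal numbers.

Σ i(9i−7)/2 = (9Σi² − 7Σi) / 2 over i = 1..86.
Σi = 3741 and Σi² = 215731.
(9·215731 − 7·3741) / 2 = 1915392/2 = 957696.

957696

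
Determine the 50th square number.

The 50th square number is n² with n = 50.
50² = 2500.

2500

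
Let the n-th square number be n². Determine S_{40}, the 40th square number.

The 40th square number is n² with n = 40.
40² = 1600.

1600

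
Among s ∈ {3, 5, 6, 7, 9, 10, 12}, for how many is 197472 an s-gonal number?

s = 3: P(3, 627) = 196878 and P(3, 628) = 197506; 197472 is not s-gonal.
s = 5: P(5, 363) = 197472. ✓
s = 6: P(6, 314) = 196878 and P(6, 315) = 198135; 197472 is not s-gonal.
s = 7: P(7, 281) = 196981 and P(7, 282) = 198387; 197472 is not s-gonal.
s = 9: P(9, 237) = 195999 and P(9, 238) = 197659; 197472 is not s-gonal.
s = 10: P(10, 222) = 196470 and P(10, 223) = 198247; 197472 is not s-gonal.
s = 12: P(12, 199) = 197209 and P(12, 200) = 199200; 197472 is not s-gonal.
Hits: s ∈ {5} → 1.

1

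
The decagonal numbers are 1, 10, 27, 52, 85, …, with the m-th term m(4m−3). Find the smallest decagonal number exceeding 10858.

Solve n(4n−3) > 10858 for integer n.
The largest n with value ≤ 10858 is 52 (since 10660 ≤ 10858 < 11077), so the first above is n = 53, value 11077.

11077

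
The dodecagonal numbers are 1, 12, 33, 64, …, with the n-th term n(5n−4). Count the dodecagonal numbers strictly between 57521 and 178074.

82

The n-th dodecagonal number is n(5n−4).
Smallest index with value > 57521: n = 108 (giving 57888).
Largest index with value < 178074: n = 189 (giving 177849).
Indices 108 through 189: 82 terms.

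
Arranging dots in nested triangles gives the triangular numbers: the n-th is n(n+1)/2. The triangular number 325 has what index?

Set n(n+1)/2 = 325, giving n² + n − 650 = 0.
The discriminant is 1 + 8·325 = 2601, and √2601 = 51.
So n = (-1 + 51) / 2 = 50/2 = 25.

25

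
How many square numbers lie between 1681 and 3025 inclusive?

The n-th square number is n².
Smallest index with value ≥ 1681: n = 41 (giving 1681).
Largest index with value ≤ 3025: n = 55 (giving 3025).
Indices 41 through 55: 15 terms.

15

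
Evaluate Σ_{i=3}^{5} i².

Σ_{i=3}^{5} i² = 55 − 5 = 50.

50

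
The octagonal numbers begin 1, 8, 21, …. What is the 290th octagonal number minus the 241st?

77959

290·(3·290 − 2) = 251720 and 241·(3·241 − 2) = 173761.
Difference: 251720 − 173761 = 77959.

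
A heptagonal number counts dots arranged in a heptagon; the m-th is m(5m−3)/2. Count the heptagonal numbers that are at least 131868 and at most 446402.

193

The n-th heptagonal number is n(5n−3)/2.
Smallest index with value ≥ 131868: n = 230 (giving 131905).
Largest index with value ≤ 446402: n = 422 (giving 444577).
Indices 230 through 422: 193 terms.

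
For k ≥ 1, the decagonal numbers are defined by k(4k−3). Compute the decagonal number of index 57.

The 57th decagonal number is n(4n−3) with n = 57.
57·(4·57 − 3) = 57·225 = 12825.

12825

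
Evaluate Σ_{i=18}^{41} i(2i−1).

43364

Σ i(2i−1) = 2Σi² − Σi over i = 18..41.
Σi = 861 − 153 = 708 and Σi² = 23821 − 1785 = 22036.
2·22036 − 1·708 = 43364.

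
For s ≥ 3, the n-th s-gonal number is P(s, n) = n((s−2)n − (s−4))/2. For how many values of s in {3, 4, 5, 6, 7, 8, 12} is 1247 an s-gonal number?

1

s = 3: P(3, 49) = 1225 and P(3, 50) = 1275; 1247 is not s-gonal.
s = 4: P(4, 35) = 1225 and P(4, 36) = 1296; 1247 is not s-gonal.
s = 5: P(5, 29) = 1247. ✓
s = 6: P(6, 25) = 1225 and P(6, 26) = 1326; 1247 is not s-gonal.
s = 7: P(7, 22) = 1177 and P(7, 23) = 1288; 1247 is not s-gonal.
s = 8: P(8, 20) = 1160 and P(8, 21) = 1281; 1247 is not s-gonal.
s = 12: P(12, 16) = 1216 and P(12, 17) = 1377; 1247 is not s-gonal.
Hits: s ∈ {5} → 1.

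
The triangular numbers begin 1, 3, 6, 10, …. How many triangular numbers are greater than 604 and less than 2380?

The n-th triangular number is n(n+1)/2.
Smallest index with value > 604: n = 35 (giving 630).
Largest index with value < 2380: n = 68 (giving 2346).
Indices 35 through 68: 34 terms.

34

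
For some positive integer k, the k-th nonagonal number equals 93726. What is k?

164

Set n(7n−5)/2 = 93726, giving 7n² − 5n − 187452 = 0.
The discriminant is 25 + 56·93726 = 5248681, and √5248681 = 2291.
So n = (5 + 2291) / 14 = 2296/14 = 164.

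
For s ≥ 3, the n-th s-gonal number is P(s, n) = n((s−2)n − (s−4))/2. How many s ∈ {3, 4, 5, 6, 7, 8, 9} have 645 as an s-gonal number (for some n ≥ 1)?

1

s = 3: P(3, 35) = 630 and P(3, 36) = 666; 645 is not s-gonal.
s = 4: P(4, 25) = 625 and P(4, 26) = 676; 645 is not s-gonal.
s = 5: P(5, 20) = 590 and P(5, 21) = 651; 645 is not s-gonal.
s = 6: P(6, 18) = 630 and P(6, 19) = 703; 645 is not s-gonal.
s = 7: P(7, 16) = 616 and P(7, 17) = 697; 645 is not s-gonal.
s = 8: P(8, 15) = 645. ✓
s = 9: P(9, 13) = 559 and P(9, 14) = 651; 645 is not s-gonal.
Hits: s ∈ {8} → 1.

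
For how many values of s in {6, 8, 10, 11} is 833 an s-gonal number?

s = 6: P(6, 20) = 780 and P(6, 21) = 861; 833 is not s-gonal.
s = 8: P(8, 17) = 833. ✓
s = 10: P(10, 14) = 742 and P(10, 15) = 855; 833 is not s-gonal.
s = 11: P(11, 14) = 833. ✓
Hits: s ∈ {8, 11} → 2.

2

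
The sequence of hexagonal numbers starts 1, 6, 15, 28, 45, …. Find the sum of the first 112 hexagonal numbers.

942872

Σ i(2i−1) = 2Σi² − Σi over i = 1..112.
Σi = 6328 and Σi² = 474600.
2·474600 − 1·6328 = 942872.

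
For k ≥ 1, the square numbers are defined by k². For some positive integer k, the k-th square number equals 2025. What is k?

45

We need n² = 2025, so n = √2025 = 45.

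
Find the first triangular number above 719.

Solve n(n+1)/2 > 719 for integer n.
The largest n with value ≤ 719 is 37 (since 703 ≤ 719 < 741), so the first above is n = 38, value 741.

741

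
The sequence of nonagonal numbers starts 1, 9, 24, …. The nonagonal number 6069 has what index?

42

Set n(7n−5)/2 = 6069, giving 7n² − 5n − 12138 = 0.
So n = (5 + 583) / 14 = 588/14 = 42.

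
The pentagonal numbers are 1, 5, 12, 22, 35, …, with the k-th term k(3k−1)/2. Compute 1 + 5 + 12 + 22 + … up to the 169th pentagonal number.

2427685

Σ i(3i−1)/2 = (3Σi² − Σi) / 2 over i = 1..169.
Σi = 14365 and Σi² = 1623245.
(3·1623245 − 1·14365) / 2 = 4855370/2 = 2427685.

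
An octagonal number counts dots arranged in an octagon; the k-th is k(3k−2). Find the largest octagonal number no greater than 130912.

130625

Solve n(3n−2) ≤ 130912 for integer n.
n = 209 gives 130625 ≤ 130912, while n = 210 gives 131880 > 130912; so the answer is 130625.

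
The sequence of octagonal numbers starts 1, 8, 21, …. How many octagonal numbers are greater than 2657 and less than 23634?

The n-th octagonal number is n(3n−2).
Smallest index with value > 2657: n = 31 (giving 2821).
Largest index with value < 23634: n = 89 (giving 23585).
Indices 31 through 89: 59 terms.

59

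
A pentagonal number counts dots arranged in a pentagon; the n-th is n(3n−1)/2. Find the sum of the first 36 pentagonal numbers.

Σ i(3i−1)/2 = (3Σi² − Σi) / 2 over i = 1..36.
Σi = 666 and Σi² = 16206.
(3·16206 − 1·666) / 2 = 47952/2 = 23976.

23976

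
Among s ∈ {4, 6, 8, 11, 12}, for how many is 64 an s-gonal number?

s = 4: P(4, 8) = 64. ✓
s = 6: P(6, 5) = 45 and P(6, 6) = 66; 64 is not s-gonal.
s = 8: P(8, 4) = 40 and P(8, 5) = 65; 64 is not s-gonal.
s = 11: P(11, 4) = 58 and P(11, 5) = 95; 64 is not s-gonal.
s = 12: P(12, 4) = 64. ✓
Hits: s ∈ {4, 12} → 2.

2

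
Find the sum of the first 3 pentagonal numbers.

18

Σ i(3i−1)/2 = (3Σi² − Σi) / 2 over i = 1..3.
Σi = 6 and Σi² = 14.
(3·14 − 1·6) / 2 = 36/2 = 18.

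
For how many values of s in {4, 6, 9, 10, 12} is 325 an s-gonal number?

s = 4: P(4, 18) = 324 and P(4, 19) = 361; 325 is not s-gonal.
s = 6: P(6, 13) = 325. ✓
s = 9: P(9, 10) = 325. ✓
s = 10: P(10, 9) = 297 and P(10, 10) = 370; 325 is not s-gonal.
s = 12: P(12, 8) = 288 and P(12, 9) = 369; 325 is not s-gonal.
Hits: s ∈ {6, 9} → 2.

2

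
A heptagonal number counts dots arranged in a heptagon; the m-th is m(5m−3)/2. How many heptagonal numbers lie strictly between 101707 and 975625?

The n-th heptagonal number is n(5n−3)/2.
Smallest index with value > 101707: n = 203 (giving 102718).
Largest index with value < 975625: n = 624 (giving 972504).
Indices 203 through 624: 422 terms.

422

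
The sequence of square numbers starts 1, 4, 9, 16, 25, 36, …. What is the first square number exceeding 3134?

Solve n² > 3134 for integer n.
The largest n with value ≤ 3134 is 55 (since 3025 ≤ 3134 < 3136), so the first above is n = 56, value 3136.

3136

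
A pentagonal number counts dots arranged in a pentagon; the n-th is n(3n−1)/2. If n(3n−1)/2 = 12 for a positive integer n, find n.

3

Set n(3n−1)/2 = 12, giving 3n² − n − 24 = 0.
The discriminant is 1 + 24·12 = 289, and √289 = 17.
So n = (1 + 17) / 6 = 18/6 = 3.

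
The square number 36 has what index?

6

We need n² = 36, so n = √36 = 6.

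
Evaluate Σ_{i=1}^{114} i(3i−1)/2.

747270

Σ i(3i−1)/2 = (3Σi² − Σi) / 2 over i = 1..114.
Σi = 6555 and Σi² = 500365.
(3·500365 − 1·6555) / 2 = 1494540/2 = 747270.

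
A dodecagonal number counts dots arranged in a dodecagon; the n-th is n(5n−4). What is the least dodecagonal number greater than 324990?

Solve n(5n−4) > 324990 for integer n.
The largest n with value ≤ 324990 is 255 (since 324105 ≤ 324990 < 326656), so the first above is n = 256, value 326656.

326656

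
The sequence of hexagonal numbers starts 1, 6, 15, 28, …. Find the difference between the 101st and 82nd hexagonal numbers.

101·(2·101 − 1) = 20301 and 82·(2·82 − 1) = 13366.
Difference: 20301 − 13366 = 6935.

6935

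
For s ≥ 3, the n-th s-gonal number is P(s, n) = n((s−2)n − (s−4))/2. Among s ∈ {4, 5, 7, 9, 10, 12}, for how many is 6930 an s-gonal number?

s = 4: P(4, 83) = 6889 and P(4, 84) = 7056; 6930 is not s-gonal.
s = 5: P(5, 68) = 6902 and P(5, 69) = 7107; 6930 is not s-gonal.
s = 7: P(7, 52) = 6682 and P(7, 53) = 6943; 6930 is not s-gonal.
s = 9: P(9, 44) = 6666 and P(9, 45) = 6975; 6930 is not s-gonal.
s = 10: P(10, 42) = 6930. ✓
s = 12: P(12, 37) = 6697 and P(12, 38) = 7068; 6930 is not s-gonal.
Hits: s ∈ {10} → 1.

1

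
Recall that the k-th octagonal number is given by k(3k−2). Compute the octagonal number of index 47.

6533

47·(3·47 − 2) = 47·139 = 6533.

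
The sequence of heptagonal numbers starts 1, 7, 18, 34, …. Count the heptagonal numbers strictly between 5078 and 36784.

The n-th heptagonal number is n(5n−3)/2.
Smallest index with value > 5078: n = 46 (giving 5221).
Largest index with value < 36784: n = 121 (giving 36421).
Indices 46 through 121: 76 terms.

76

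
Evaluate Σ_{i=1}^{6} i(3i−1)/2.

126

Σ i(3i−1)/2 = (3Σi² − Σi) / 2 over i = 1..6.
Σi = 21 and Σi² = 91.
(3·91 − 1·21) / 2 = 252/2 = 126.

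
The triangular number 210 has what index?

Set n(n+1)/2 = 210, giving n² + n − 420 = 0.
So n = (-1 + 41) / 2 = 40/2 = 20.

20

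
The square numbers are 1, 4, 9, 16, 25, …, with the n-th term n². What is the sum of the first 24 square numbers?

4900

Σ_{i=1}^{24} i² = 24·25·49/6 = 4900.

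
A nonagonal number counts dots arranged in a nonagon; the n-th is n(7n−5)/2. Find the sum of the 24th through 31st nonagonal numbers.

20772

Σ i(7i−5)/2 = (7Σi² − 5Σi) / 2 over i = 24..31.
Σi = 496 − 276 = 220 and Σi² = 10416 − 4324 = 6092.
(7·6092 − 5·220) / 2 = 41544/2 = 20772.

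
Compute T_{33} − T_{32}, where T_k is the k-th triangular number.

33

Consecutive triangular numbers differ by n: T_{33} − T_{32} = 33.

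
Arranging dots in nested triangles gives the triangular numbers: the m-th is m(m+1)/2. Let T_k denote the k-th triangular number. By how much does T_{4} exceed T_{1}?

9

4·5/2 = 10 and 1·2/2 = 1.
Difference: 10 − 1 = 9.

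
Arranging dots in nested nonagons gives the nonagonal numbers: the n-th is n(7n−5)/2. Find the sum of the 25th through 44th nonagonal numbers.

Σ i(7i−5)/2 = (7Σi² − 5Σi) / 2 over i = 25..44.
Σi = 990 − 300 = 690 and Σi² = 29370 − 4900 = 24470.
(7·24470 − 5·690) / 2 = 167840/2 = 83920.

83920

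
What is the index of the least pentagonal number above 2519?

Solve n(3n−1)/2 > 2519 for integer n.
The largest n with value ≤ 2519 is 41 (since 2501 ≤ 2519 < 2625), so the first above is n = 42, value 2625.

42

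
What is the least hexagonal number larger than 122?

153

Solve n(2n−1) > 122 for integer n.
The largest n with value ≤ 122 is 8 (since 120 ≤ 122 < 153), so the first above is n = 9, value 153.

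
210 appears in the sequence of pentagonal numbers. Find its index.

Set n(3n−1)/2 = 210, giving 3n² − n − 420 = 0.
So n = (1 + 71) / 6 = 72/6 = 12.

12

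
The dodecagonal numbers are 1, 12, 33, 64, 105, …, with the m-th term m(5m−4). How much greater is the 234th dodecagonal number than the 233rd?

2331

Consecutive dodecagonal numbers differ by 10n − 9: here 10·234 − 9 = 2331.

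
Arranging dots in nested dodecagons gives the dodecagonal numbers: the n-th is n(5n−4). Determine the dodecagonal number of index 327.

The 327th dodecagonal number is n(5n−4) with n = 327.
327·(5·327 − 4) = 327·1631 = 533337.

533337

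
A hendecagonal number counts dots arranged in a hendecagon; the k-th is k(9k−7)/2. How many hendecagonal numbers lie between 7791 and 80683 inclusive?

The n-th hendecagonal number is n(9n−7)/2.
Smallest index with value ≥ 7791: n = 42 (giving 7791).
Largest index with value ≤ 80683: n = 134 (giving 80333).
Indices 42 through 134: 93 terms.

93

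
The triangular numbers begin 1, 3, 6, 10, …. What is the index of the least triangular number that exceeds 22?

Solve n(n+1)/2 > 22 for integer n.
The largest n with value ≤ 22 is 6 (since 21 ≤ 22 < 28), so the first above is n = 7, value 28.

7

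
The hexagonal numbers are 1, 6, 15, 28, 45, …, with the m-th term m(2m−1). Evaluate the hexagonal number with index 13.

13·(2·13 − 1) = 13·25 = 325.

325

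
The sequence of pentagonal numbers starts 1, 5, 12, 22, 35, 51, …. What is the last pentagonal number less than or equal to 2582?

2501

Solve n(3n−1)/2 ≤ 2582 for integer n.
n = 41 gives 2501 ≤ 2582, while n = 42 gives 2625 > 2582; so the answer is 2501.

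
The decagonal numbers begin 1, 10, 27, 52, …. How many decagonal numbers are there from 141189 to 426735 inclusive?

The n-th decagonal number is n(4n−3).
Smallest index with value ≥ 141189: n = 189 (giving 142317).
Largest index with value ≤ 426735: n = 327 (giving 426735).
Indices 189 through 327: 139 terms.

139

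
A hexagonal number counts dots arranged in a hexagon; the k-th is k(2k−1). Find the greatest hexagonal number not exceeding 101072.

101025

Solve n(2n−1) ≤ 101072 for integer n.
n = 225 gives 101025 ≤ 101072, while n = 226 gives 101926 > 101072; so the answer is 101025.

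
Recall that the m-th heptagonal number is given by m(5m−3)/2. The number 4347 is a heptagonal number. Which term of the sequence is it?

42

Set n(5n−3)/2 = 4347, giving 5n² − 3n − 8694 = 0.
So n = (3 + 417) / 10 = 420/10 = 42.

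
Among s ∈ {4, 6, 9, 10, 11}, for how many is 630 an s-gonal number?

s = 4: P(4, 25) = 625 and P(4, 26) = 676; 630 is not s-gonal.
s = 6: P(6, 18) = 630. ✓
s = 9: P(9, 13) = 559 and P(9, 14) = 651; 630 is not s-gonal.
s = 10: P(10, 12) = 540 and P(10, 13) = 637; 630 is not s-gonal.
s = 11: P(11, 12) = 606 and P(11, 13) = 715; 630 is not s-gonal.
Hits: s ∈ {6} → 1.

1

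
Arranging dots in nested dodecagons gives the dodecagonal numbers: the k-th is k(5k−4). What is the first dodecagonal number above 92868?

93297

Solve n(5n−4) > 92868 for integer n.
The largest n with value ≤ 92868 is 136 (since 91936 ≤ 92868 < 93297), so the first above is n = 137, value 93297.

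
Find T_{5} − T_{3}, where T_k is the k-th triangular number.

5·6/2 = 15 and 3·4/2 = 6.
Difference: 15 − 6 = 9.

9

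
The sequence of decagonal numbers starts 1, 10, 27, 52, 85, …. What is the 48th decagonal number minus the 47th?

377

Consecutive decagonal numbers differ by 8n − 7: here 8·48 − 7 = 377.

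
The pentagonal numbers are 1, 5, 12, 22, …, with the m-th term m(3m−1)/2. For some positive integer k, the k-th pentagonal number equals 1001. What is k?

26

Set n(3n−1)/2 = 1001, giving 3n² − n − 2002 = 0.
So n = (1 + 155) / 6 = 156/6 = 26.
Check: 26·(3·26 − 1)/2 = 1001. ✓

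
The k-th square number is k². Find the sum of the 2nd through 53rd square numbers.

Σ_{i=2}^{53} i² = 51039 − 1 = 51038.

51038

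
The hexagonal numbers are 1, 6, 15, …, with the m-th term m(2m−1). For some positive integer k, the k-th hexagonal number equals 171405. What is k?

Set n(2n−1) = 171405, giving 2n² − n − 171405 = 0.
The discriminant is 1 + 8·171405 = 1371241, and √1371241 = 1171.
So n = (1 + 1171) / 4 = 1172/4 = 293.

293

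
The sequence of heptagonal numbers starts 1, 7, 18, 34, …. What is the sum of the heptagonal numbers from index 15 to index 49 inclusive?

96845

Σ i(5i−3)/2 = (5Σi² − 3Σi) / 2 over i = 15..49.
Σi = 1225 − 105 = 1120 and Σi² = 40425 − 1015 = 39410.
(5·39410 − 3·1120) / 2 = 193690/2 = 96845.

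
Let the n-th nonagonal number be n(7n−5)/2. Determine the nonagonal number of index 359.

450186

The 359th nonagonal number is n(7n−5)/2 with n = 359.
359·(7·359 − 5)/2 = 359·2508/2 = 359·1254 = 450186.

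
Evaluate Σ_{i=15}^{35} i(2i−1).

27265

Σ i(2i−1) = 2Σi² − Σi over i = 15..35.
Σi = 630 − 105 = 525 and Σi² = 14910 − 1015 = 13895.
2·13895 − 1·525 = 27265.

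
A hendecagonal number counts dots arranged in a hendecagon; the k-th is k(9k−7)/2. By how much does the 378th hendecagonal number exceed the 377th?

Consecutive hendecagonal numbers differ by 9n − 8: here 9·378 − 8 = 3394.

3394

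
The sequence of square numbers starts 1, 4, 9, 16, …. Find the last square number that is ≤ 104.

100

Solve n² ≤ 104 for integer n.
n = 10 gives 100 ≤ 104, while n = 11 gives 121 > 104; so the answer is 100.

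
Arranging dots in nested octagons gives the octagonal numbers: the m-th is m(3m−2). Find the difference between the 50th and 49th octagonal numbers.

Consecutive octagonal numbers differ by 6n − 5: here 6·50 − 5 = 295.

295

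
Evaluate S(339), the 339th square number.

The 339th square number is n² with n = 339.
339² = 114921.

114921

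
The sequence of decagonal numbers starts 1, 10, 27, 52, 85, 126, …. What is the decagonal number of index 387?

597915

The 387th decagonal number is n(4n−3) with n = 387.
387·(4·387 − 3) = 387·1545 = 597915.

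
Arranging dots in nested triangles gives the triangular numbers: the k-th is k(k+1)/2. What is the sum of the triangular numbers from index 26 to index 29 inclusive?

1570

Σ i(i+1)/2 = (Σi² + Σi) / 2 over i = 26..29.
Σi = 435 − 325 = 110 and Σi² = 8555 − 5525 = 3030.
(1·3030 + 1·110) / 2 = 3140/2 = 1570.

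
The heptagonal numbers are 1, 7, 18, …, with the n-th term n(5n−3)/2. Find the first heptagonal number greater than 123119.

123988

Solve n(5n−3)/2 > 123119 for integer n.
The largest n with value ≤ 123119 is 222 (since 122877 ≤ 123119 < 123988), so the first above is n = 223, value 123988.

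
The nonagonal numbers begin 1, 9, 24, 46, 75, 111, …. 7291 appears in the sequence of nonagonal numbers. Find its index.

46

Set n(7n−5)/2 = 7291, giving 7n² − 5n − 14582 = 0.
The discriminant is 25 + 56·7291 = 408321, and √408321 = 639.
So n = (5 + 639) / 14 = 644/14 = 46.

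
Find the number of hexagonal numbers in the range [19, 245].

8

The n-th hexagonal number is n(2n−1).
Smallest index with value ≥ 19: n = 4 (giving 28).
Largest index with value ≤ 245: n = 11 (giving 231).
Indices 4 through 11: 8 terms.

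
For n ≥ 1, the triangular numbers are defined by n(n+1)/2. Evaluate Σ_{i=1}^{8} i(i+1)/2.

Σ i(i+1)/2 = (Σi² + Σi) / 2 over i = 1..8.
Σi = 36 and Σi² = 204.
(1·204 + 1·36) / 2 = 240/2 = 120.

120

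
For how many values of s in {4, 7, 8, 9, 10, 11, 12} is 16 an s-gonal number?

s = 4: P(4, 4) = 16. ✓
s = 7: P(7, 2) = 7 and P(7, 3) = 18; 16 is not s-gonal.
s = 8: P(8, 2) = 8 and P(8, 3) = 21; 16 is not s-gonal.
s = 9: P(9, 2) = 9 and P(9, 3) = 24; 16 is not s-gonal.
s = 10: P(10, 2) = 10 and P(10, 3) = 27; 16 is not s-gonal.
s = 11: P(11, 2) = 11 and P(11, 3) = 30; 16 is not s-gonal.
s = 12: P(12, 2) = 12 and P(12, 3) = 33; 16 is not s-gonal.
Hits: s ∈ {4} → 1.

1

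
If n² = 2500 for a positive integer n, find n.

We need n² = 2500, so n = √2500 = 50.

50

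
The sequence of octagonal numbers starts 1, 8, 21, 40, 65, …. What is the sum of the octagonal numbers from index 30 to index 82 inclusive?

529894

Σ i(3i−2) = 3Σi² − 2Σi over i = 30..82.
Σi = 3403 − 435 = 2968 and Σi² = 187165 − 8555 = 178610.
3·178610 − 2·2968 = 529894.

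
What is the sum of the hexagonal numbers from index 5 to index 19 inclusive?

Σ i(2i−1) = 2Σi² − Σi over i = 5..19.
Σi = 190 − 10 = 180 and Σi² = 2470 − 30 = 2440.
2·2440 − 1·180 = 4700.

4700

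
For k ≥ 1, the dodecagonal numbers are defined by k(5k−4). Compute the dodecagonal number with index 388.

The 388th dodecagonal number is n(5n−4) with n = 388.
388·(5·388 − 4) = 388·1936 = 751168.

751168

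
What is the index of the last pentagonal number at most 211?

12

Solve n(3n−1)/2 ≤ 211 for integer n.
n = 12 gives 210 ≤ 211, while n = 13 gives 247 > 211; so the answer is index 12.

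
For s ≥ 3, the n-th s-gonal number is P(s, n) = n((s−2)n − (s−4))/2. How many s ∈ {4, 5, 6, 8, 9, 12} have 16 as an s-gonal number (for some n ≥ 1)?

1

s = 4: P(4, 4) = 16. ✓
s = 5: P(5, 3) = 12 and P(5, 4) = 22; 16 is not s-gonal.
s = 6: P(6, 3) = 15 and P(6, 4) = 28; 16 is not s-gonal.
s = 8: P(8, 2) = 8 and P(8, 3) = 21; 16 is not s-gonal.
s = 9: P(9, 2) = 9 and P(9, 3) = 24; 16 is not s-gonal.
s = 12: P(12, 2) = 12 and P(12, 3) = 33; 16 is not s-gonal.
Hits: s ∈ {4} → 1.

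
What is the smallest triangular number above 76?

Solve n(n+1)/2 > 76 for integer n.
The largest n with value ≤ 76 is 11 (since 66 ≤ 76 < 78), so the first above is n = 12, value 78.

78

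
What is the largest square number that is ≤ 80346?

Solve n² ≤ 80346 for integer n.
n = 283 gives 80089 ≤ 80346, while n = 284 gives 80656 > 80346; so the answer is 80089.

80089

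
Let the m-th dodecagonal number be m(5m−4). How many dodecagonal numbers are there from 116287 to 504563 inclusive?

The n-th dodecagonal number is n(5n−4).
Smallest index with value ≥ 116287: n = 153 (giving 116433).
Largest index with value ≤ 504563: n = 318 (giving 504348).
Indices 153 through 318: 166 terms.

166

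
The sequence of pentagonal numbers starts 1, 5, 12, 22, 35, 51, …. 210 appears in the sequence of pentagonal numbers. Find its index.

Set n(3n−1)/2 = 210, giving 3n² − n − 420 = 0.
The discriminant is 1 + 24·210 = 5041, and √5041 = 71.
So n = (1 + 71) / 6 = 72/6 = 12.
Check: 12·(3·12 − 1)/2 = 210. ✓

12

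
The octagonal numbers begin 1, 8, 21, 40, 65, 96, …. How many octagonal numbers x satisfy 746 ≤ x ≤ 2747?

14

The n-th octagonal number is n(3n−2).
Smallest index with value ≥ 746: n = 17 (giving 833).
Largest index with value ≤ 2747: n = 30 (giving 2640).
Indices 17 through 30: 14 terms.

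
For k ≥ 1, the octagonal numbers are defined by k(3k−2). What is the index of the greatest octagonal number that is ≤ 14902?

Solve n(3n−2) ≤ 14902 for integer n.
n = 70 gives 14560 ≤ 14902, while n = 71 gives 14981 > 14902; so the answer is index 70.

70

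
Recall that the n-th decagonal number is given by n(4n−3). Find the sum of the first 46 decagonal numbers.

130801

Σ i(4i−3) = 4Σi² − 3Σi over i = 1..46.
Σi = 1081 and Σi² = 33511.
4·33511 − 3·1081 = 130801.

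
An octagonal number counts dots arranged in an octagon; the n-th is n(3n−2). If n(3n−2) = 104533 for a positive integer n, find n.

187

Set n(3n−2) = 104533, giving 3n² − 2n − 104533 = 0.
So n = (2 + 1120) / 6 = 1122/6 = 187.
Check: 187·(3·187 − 2) = 104533. ✓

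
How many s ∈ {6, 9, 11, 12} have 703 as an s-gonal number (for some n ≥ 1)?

1

s = 6: P(6, 19) = 703. ✓
s = 9: P(9, 14) = 651 and P(9, 15) = 750; 703 is not s-gonal.
s = 11: P(11, 12) = 606 and P(11, 13) = 715; 703 is not s-gonal.
s = 12: P(12, 12) = 672 and P(12, 13) = 793; 703 is not s-gonal.
Hits: s ∈ {6} → 1.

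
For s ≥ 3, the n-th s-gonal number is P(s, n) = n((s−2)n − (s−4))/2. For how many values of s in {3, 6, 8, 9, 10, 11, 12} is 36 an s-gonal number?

1

s = 3: P(3, 8) = 36. ✓
s = 6: P(6, 4) = 28 and P(6, 5) = 45; 36 is not s-gonal.
s = 8: P(8, 3) = 21 and P(8, 4) = 40; 36 is not s-gonal.
s = 9: P(9, 3) = 24 and P(9, 4) = 46; 36 is not s-gonal.
s = 10: P(10, 3) = 27 and P(10, 4) = 52; 36 is not s-gonal.
s = 11: P(11, 3) = 30 and P(11, 4) = 58; 36 is not s-gonal.
s = 12: P(12, 3) = 33 and P(12, 4) = 64; 36 is not s-gonal.
Hits: s ∈ {3} → 1.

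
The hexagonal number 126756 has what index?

Set n(2n−1) = 126756, giving 2n² − n − 126756 = 0.
The discriminant is 1 + 8·126756 = 1014049, and √1014049 = 1007.
So n = (1 + 1007) / 4 = 1008/4 = 252.
Check: 252·(2·252 − 1) = 126756. ✓

252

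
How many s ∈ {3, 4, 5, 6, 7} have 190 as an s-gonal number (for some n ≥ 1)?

2

s = 3: P(3, 19) = 190. ✓
s = 4: P(4, 13) = 169 and P(4, 14) = 196; 190 is not s-gonal.
s = 5: P(5, 11) = 176 and P(5, 12) = 210; 190 is not s-gonal.
s = 6: P(6, 10) = 190. ✓
s = 7: P(7, 9) = 189 and P(7, 10) = 235; 190 is not s-gonal.
Hits: s ∈ {3, 6} → 2.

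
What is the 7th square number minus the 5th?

24

7² = 49 and 5² = 25.
Difference: 49 − 25 = 24.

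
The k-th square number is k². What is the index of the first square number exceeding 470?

22

Solve n² > 470 for integer n.
The largest n with value ≤ 470 is 21 (since 441 ≤ 470 < 484), so the first above is n = 22, value 484.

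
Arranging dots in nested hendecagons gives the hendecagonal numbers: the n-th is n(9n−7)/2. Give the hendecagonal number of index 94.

The 94th hendecagonal number is n(9n−7)/2 with n = 94.
94·(9·94 − 7)/2 = 94·839/2 = 39433.

39433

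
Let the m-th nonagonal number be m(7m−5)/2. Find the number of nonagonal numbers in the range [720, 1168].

The n-th nonagonal number is n(7n−5)/2.
Smallest index with value ≥ 720: n = 15 (giving 750).
Largest index with value ≤ 1168: n = 18 (giving 1089).
Indices 15 through 18: 4 terms.

4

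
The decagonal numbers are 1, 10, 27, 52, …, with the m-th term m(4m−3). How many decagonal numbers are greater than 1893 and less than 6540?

The n-th decagonal number is n(4n−3).
Smallest index with value > 1893: n = 23 (giving 2047).
Largest index with value < 6540: n = 40 (giving 6280).
Indices 23 through 40: 18 terms.

18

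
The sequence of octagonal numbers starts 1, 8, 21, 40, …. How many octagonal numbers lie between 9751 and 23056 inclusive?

31

The n-th octagonal number is n(3n−2).
Smallest index with value ≥ 9751: n = 58 (giving 9976).
Largest index with value ≤ 23056: n = 88 (giving 23056).
Indices 58 through 88: 31 terms.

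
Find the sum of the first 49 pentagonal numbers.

Σ i(3i−1)/2 = (3Σi² − Σi) / 2 over i = 1..49.
Σi = 1225 and Σi² = 40425.
(3·40425 − 1·1225) / 2 = 120050/2 = 60025.

60025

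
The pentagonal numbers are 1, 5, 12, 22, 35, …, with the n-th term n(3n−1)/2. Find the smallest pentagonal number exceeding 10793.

Solve n(3n−1)/2 > 10793 for integer n.
The largest n with value ≤ 10793 is 84 (since 10542 ≤ 10793 < 10795), so the first above is n = 85, value 10795.

10795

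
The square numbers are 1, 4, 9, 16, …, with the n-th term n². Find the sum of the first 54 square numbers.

53955

Σ_{i=1}^{54} i² = 54·55·109/6 = 53955.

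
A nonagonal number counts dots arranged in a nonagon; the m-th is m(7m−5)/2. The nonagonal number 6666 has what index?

Set n(7n−5)/2 = 6666, giving 7n² − 5n − 13332 = 0.
So n = (5 + 611) / 14 = 616/14 = 44.

44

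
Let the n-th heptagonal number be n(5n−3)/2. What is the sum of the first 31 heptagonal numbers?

Σ i(5i−3)/2 = (5Σi² − 3Σi) / 2 over i = 1..31.
Σi = 496 and Σi² = 10416.
(5·10416 − 3·496) / 2 = 50592/2 = 25296.

25296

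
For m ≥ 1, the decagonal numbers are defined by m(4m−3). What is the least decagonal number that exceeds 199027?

200032

Solve n(4n−3) > 199027 for integer n.
The largest n with value ≤ 199027 is 223 (since 198247 ≤ 199027 < 200032), so the first above is n = 224, value 200032.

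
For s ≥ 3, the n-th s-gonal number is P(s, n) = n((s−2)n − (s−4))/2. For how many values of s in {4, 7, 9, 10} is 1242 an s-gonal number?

s = 4: P(4, 35) = 1225 and P(4, 36) = 1296; 1242 is not s-gonal.
s = 7: P(7, 22) = 1177 and P(7, 23) = 1288; 1242 is not s-gonal.
s = 9: P(9, 19) = 1216 and P(9, 20) = 1350; 1242 is not s-gonal.
s = 10: P(10, 18) = 1242. ✓
Hits: s ∈ {10} → 1.

1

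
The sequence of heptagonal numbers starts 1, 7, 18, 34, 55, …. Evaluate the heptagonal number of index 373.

The 373rd heptagonal number is n(5n−3)/2 with n = 373.
373·(5·373 − 3)/2 = 373·1862/2 = 373·931 = 347263.

347263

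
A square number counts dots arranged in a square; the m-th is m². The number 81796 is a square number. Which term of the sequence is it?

We need n² = 81796, so n = √81796 = 286.

286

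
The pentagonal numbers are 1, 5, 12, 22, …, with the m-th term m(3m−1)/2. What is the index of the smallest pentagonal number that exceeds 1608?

Solve n(3n−1)/2 > 1608 for integer n.
The largest n with value ≤ 1608 is 32 (since 1520 ≤ 1608 < 1617), so the first above is n = 33, value 1617.

33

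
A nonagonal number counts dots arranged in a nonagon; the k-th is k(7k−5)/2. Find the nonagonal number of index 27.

27·(7·27 − 5)/2 = 27·184/2 = 27·92 = 2484.

2484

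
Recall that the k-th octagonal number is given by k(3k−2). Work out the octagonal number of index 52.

52·(3·52 − 2) = 52·154 = 8008.

8008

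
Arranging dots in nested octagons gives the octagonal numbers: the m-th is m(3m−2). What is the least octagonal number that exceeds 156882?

158240

Solve n(3n−2) > 156882 for integer n.
The largest n with value ≤ 156882 is 229 (since 156865 ≤ 156882 < 158240), so the first above is n = 230, value 158240.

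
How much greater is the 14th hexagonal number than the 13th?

53

Consecutive hexagonal numbers differ by 4n − 3: here 4·14 − 3 = 53.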